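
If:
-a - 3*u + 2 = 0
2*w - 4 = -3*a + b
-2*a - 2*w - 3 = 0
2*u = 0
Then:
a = 2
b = -5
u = 0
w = -7/2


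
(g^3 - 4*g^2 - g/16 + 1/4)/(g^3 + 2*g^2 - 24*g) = (g^2 - 1/16)/(g*(g + 6))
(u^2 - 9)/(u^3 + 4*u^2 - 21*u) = (u + 3)/(u*(u + 7))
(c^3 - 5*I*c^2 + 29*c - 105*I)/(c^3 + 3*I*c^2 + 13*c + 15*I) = (c - 7*I)/(c + I)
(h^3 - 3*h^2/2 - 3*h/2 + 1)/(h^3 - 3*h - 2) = (h - 1/2)/(h + 1)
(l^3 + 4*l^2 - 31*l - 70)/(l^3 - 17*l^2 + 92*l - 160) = (l^2 + 9*l + 14)/(l^2 - 12*l + 32)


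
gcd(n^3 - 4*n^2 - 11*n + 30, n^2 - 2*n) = n - 2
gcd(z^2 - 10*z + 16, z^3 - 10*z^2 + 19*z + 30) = 1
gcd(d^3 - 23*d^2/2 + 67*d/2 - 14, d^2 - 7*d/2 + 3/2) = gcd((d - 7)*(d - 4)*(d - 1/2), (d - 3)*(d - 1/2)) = d - 1/2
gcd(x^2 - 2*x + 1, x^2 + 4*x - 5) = x - 1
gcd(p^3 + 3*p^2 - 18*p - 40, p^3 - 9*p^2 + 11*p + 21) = 1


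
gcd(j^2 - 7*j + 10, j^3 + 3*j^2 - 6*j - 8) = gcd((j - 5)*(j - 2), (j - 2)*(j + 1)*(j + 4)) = j - 2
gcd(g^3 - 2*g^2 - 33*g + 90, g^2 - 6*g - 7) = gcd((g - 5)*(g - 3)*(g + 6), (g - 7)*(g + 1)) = 1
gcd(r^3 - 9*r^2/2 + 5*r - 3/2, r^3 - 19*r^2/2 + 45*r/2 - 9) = r^2 - 7*r/2 + 3/2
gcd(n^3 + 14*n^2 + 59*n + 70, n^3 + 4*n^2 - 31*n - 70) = n^2 + 9*n + 14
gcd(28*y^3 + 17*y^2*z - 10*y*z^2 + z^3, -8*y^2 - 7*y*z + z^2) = y + z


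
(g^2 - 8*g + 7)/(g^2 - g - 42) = (g - 1)/(g + 6)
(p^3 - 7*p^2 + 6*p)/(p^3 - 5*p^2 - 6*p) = (p - 1)/(p + 1)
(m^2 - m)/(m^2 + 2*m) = (m - 1)/(m + 2)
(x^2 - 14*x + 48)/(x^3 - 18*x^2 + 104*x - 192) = 1/(x - 4)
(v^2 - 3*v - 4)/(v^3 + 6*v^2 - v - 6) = (v - 4)/(v^2 + 5*v - 6)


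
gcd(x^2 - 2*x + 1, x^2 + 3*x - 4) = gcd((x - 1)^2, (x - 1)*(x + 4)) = x - 1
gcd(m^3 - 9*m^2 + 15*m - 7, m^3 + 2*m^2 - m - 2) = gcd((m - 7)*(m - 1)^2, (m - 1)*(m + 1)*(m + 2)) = m - 1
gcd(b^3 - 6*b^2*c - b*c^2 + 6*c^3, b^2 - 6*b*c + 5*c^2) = b - c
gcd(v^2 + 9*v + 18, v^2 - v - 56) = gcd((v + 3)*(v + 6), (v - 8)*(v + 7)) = 1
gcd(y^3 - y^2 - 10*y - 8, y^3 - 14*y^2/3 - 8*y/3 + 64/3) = y^2 - 2*y - 8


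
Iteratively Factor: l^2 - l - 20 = (l + 4)*(l - 5)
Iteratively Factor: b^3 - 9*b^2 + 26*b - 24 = (b - 4)*(b^2 - 5*b + 6) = (b - 4)*(b - 3)*(b - 2)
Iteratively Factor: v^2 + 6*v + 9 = (v + 3)*(v + 3)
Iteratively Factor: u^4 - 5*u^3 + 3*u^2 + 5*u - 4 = (u - 4)*(u^3 - u^2 - u + 1) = (u - 4)*(u - 1)*(u^2 - 1) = (u - 4)*(u - 1)^2*(u + 1)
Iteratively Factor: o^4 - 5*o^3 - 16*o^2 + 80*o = (o + 4)*(o^3 - 9*o^2 + 20*o) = o*(o + 4)*(o^2 - 9*o + 20) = o*(o - 4)*(o + 4)*(o - 5)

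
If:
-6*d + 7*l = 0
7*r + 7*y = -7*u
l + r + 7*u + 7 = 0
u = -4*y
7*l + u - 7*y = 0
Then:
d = 539/984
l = 77/164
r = 147/164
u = -49/41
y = 49/164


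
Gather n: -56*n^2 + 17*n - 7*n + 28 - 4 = -56*n^2 + 10*n + 24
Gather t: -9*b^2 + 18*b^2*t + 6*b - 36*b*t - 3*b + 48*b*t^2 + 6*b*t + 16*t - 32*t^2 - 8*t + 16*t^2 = -9*b^2 + 3*b + t^2*(48*b - 16) + t*(18*b^2 - 30*b + 8)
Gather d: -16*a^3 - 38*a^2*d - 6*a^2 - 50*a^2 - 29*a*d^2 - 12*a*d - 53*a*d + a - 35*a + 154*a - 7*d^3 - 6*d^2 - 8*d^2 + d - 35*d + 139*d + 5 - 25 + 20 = -16*a^3 - 56*a^2 + 120*a - 7*d^3 + d^2*(-29*a - 14) + d*(-38*a^2 - 65*a + 105)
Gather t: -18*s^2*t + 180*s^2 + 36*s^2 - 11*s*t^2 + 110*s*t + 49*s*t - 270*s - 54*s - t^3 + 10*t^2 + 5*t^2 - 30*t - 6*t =216*s^2 - 324*s - t^3 + t^2*(15 - 11*s) + t*(-18*s^2 + 159*s - 36)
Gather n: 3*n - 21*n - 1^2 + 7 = 6 - 18*n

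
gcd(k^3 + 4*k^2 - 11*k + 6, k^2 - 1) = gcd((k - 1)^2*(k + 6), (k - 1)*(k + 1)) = k - 1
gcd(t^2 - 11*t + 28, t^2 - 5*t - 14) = t - 7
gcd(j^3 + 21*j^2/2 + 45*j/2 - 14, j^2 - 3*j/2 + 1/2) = j - 1/2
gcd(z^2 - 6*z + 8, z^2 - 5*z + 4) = z - 4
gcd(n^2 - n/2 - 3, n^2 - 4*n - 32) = 1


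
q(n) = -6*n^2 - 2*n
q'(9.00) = -110.00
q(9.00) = -504.00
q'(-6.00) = 70.00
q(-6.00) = -204.00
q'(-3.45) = 39.40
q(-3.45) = -64.52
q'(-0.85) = 8.20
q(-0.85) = -2.64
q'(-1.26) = 13.12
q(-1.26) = -7.01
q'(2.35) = -30.20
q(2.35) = -37.84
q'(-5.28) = 61.36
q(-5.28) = -156.71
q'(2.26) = -29.12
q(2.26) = -35.17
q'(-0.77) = 7.24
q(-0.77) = -2.02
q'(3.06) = -38.72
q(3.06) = -62.30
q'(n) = -12*n - 2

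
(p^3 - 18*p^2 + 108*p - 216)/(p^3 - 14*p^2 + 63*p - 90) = (p^2 - 12*p + 36)/(p^2 - 8*p + 15)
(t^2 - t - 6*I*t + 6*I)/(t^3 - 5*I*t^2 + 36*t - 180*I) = (t - 1)/(t^2 + I*t + 30)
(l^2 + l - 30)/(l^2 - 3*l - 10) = (l + 6)/(l + 2)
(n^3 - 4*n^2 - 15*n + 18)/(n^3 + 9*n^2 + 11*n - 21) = (n - 6)/(n + 7)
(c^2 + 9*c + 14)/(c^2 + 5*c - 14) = (c + 2)/(c - 2)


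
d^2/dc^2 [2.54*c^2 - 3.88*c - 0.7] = 5.08000000000000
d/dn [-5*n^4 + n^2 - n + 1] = -20*n^3 + 2*n - 1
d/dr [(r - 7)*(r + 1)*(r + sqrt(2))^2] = (r + sqrt(2))*(2*(r - 7)*(r + 1) + (r - 7)*(r + sqrt(2)) + (r + 1)*(r + sqrt(2)))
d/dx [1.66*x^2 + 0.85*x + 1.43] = 3.32*x + 0.85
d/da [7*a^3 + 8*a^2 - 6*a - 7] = 21*a^2 + 16*a - 6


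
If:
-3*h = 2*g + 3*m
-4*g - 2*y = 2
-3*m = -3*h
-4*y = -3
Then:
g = -7/8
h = 7/24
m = 7/24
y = 3/4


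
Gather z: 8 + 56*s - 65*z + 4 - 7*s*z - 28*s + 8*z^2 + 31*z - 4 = 28*s + 8*z^2 + z*(-7*s - 34) + 8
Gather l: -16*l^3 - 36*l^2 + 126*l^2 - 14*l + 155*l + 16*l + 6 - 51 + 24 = -16*l^3 + 90*l^2 + 157*l - 21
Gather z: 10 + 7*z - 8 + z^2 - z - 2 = z^2 + 6*z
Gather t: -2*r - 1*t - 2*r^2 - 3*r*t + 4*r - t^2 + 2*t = -2*r^2 + 2*r - t^2 + t*(1 - 3*r)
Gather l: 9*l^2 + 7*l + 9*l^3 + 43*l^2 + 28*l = 9*l^3 + 52*l^2 + 35*l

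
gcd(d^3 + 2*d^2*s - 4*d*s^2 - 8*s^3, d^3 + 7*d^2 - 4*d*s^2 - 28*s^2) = -d^2 + 4*s^2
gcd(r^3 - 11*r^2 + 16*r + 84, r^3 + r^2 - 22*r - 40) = r + 2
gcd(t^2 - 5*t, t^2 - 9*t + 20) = t - 5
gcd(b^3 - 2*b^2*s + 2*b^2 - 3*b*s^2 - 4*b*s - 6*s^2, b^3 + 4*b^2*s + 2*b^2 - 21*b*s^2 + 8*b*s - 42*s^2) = -b^2 + 3*b*s - 2*b + 6*s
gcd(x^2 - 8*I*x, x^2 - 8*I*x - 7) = 1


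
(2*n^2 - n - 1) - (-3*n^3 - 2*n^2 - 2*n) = 3*n^3 + 4*n^2 + n - 1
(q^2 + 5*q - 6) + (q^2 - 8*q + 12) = 2*q^2 - 3*q + 6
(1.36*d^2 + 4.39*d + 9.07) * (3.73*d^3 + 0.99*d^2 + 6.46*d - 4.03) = 5.0728*d^5 + 17.7211*d^4 + 46.9628*d^3 + 31.8579*d^2 + 40.9005*d - 36.5521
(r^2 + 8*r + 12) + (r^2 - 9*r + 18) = 2*r^2 - r + 30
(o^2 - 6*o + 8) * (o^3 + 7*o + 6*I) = o^5 - 6*o^4 + 15*o^3 - 42*o^2 + 6*I*o^2 + 56*o - 36*I*o + 48*I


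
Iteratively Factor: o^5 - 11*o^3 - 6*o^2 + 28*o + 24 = (o - 2)*(o^4 + 2*o^3 - 7*o^2 - 20*o - 12) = (o - 2)*(o + 2)*(o^3 - 7*o - 6) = (o - 2)*(o + 2)^2*(o^2 - 2*o - 3) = (o - 3)*(o - 2)*(o + 2)^2*(o + 1)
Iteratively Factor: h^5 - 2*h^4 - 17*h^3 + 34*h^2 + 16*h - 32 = (h + 4)*(h^4 - 6*h^3 + 7*h^2 + 6*h - 8) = (h - 1)*(h + 4)*(h^3 - 5*h^2 + 2*h + 8) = (h - 4)*(h - 1)*(h + 4)*(h^2 - h - 2) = (h - 4)*(h - 1)*(h + 1)*(h + 4)*(h - 2)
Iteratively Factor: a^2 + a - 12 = (a - 3)*(a + 4)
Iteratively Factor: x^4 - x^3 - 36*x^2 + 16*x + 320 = (x - 4)*(x^3 + 3*x^2 - 24*x - 80) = (x - 4)*(x + 4)*(x^2 - x - 20) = (x - 5)*(x - 4)*(x + 4)*(x + 4)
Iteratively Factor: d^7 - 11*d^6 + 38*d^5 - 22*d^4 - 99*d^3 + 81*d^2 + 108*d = (d - 3)*(d^6 - 8*d^5 + 14*d^4 + 20*d^3 - 39*d^2 - 36*d) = (d - 3)^2*(d^5 - 5*d^4 - d^3 + 17*d^2 + 12*d) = (d - 3)^3*(d^4 - 2*d^3 - 7*d^2 - 4*d) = (d - 4)*(d - 3)^3*(d^3 + 2*d^2 + d) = d*(d - 4)*(d - 3)^3*(d^2 + 2*d + 1) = d*(d - 4)*(d - 3)^3*(d + 1)*(d + 1)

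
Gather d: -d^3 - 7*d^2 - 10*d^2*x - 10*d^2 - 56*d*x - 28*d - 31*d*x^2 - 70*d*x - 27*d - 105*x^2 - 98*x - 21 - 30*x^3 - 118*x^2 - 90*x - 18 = -d^3 + d^2*(-10*x - 17) + d*(-31*x^2 - 126*x - 55) - 30*x^3 - 223*x^2 - 188*x - 39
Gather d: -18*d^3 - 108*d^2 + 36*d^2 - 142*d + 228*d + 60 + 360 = -18*d^3 - 72*d^2 + 86*d + 420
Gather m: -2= -2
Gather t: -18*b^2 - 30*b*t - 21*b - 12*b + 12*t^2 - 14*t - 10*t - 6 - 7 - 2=-18*b^2 - 33*b + 12*t^2 + t*(-30*b - 24) - 15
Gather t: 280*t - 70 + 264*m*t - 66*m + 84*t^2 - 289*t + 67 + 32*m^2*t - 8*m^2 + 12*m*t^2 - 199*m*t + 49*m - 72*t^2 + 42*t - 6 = -8*m^2 - 17*m + t^2*(12*m + 12) + t*(32*m^2 + 65*m + 33) - 9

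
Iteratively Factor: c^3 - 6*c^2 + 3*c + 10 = (c - 5)*(c^2 - c - 2) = (c - 5)*(c - 2)*(c + 1)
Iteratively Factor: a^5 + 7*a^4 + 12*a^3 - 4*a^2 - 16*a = (a + 2)*(a^4 + 5*a^3 + 2*a^2 - 8*a) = (a + 2)*(a + 4)*(a^3 + a^2 - 2*a) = (a + 2)^2*(a + 4)*(a^2 - a) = a*(a + 2)^2*(a + 4)*(a - 1)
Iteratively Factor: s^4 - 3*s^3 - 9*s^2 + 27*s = (s)*(s^3 - 3*s^2 - 9*s + 27) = s*(s - 3)*(s^2 - 9) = s*(s - 3)^2*(s + 3)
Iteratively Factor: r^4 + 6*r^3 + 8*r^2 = (r + 4)*(r^3 + 2*r^2) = r*(r + 4)*(r^2 + 2*r) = r*(r + 2)*(r + 4)*(r)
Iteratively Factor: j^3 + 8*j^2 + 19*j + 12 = (j + 3)*(j^2 + 5*j + 4) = (j + 1)*(j + 3)*(j + 4)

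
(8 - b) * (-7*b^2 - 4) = 7*b^3 - 56*b^2 + 4*b - 32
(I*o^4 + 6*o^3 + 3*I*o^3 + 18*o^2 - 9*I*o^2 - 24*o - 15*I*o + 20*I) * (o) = I*o^5 + 6*o^4 + 3*I*o^4 + 18*o^3 - 9*I*o^3 - 24*o^2 - 15*I*o^2 + 20*I*o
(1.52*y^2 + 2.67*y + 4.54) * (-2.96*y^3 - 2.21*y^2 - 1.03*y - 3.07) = -4.4992*y^5 - 11.2624*y^4 - 20.9047*y^3 - 17.4499*y^2 - 12.8731*y - 13.9378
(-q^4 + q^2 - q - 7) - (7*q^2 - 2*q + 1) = -q^4 - 6*q^2 + q - 8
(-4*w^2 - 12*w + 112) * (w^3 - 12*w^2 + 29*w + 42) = -4*w^5 + 36*w^4 + 140*w^3 - 1860*w^2 + 2744*w + 4704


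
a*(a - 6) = a^2 - 6*a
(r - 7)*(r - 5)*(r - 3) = r^3 - 15*r^2 + 71*r - 105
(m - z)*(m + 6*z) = m^2 + 5*m*z - 6*z^2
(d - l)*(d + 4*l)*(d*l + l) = d^3*l + 3*d^2*l^2 + d^2*l - 4*d*l^3 + 3*d*l^2 - 4*l^3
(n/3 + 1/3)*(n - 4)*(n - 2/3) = n^3/3 - 11*n^2/9 - 2*n/3 + 8/9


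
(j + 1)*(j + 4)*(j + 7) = j^3 + 12*j^2 + 39*j + 28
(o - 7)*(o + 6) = o^2 - o - 42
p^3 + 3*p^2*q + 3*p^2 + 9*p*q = p*(p + 3)*(p + 3*q)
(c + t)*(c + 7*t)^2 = c^3 + 15*c^2*t + 63*c*t^2 + 49*t^3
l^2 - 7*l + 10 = (l - 5)*(l - 2)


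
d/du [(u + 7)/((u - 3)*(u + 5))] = (-u^2 - 14*u - 29)/(u^4 + 4*u^3 - 26*u^2 - 60*u + 225)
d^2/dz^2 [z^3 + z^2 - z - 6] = 6*z + 2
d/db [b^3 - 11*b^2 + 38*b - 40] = 3*b^2 - 22*b + 38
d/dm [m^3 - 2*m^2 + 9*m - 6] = 3*m^2 - 4*m + 9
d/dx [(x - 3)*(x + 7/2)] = 2*x + 1/2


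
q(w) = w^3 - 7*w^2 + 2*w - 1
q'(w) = 3*w^2 - 14*w + 2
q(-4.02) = -187.13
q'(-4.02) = 106.76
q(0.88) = -3.98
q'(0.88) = -8.00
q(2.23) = -20.26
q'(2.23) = -14.30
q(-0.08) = -1.21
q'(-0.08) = 3.14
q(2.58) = -25.26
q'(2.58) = -14.15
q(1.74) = -13.45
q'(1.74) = -13.28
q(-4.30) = -218.54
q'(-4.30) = 117.67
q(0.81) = -3.44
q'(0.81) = -7.37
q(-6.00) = -481.00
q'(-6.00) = 194.00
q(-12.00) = -2761.00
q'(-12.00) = 602.00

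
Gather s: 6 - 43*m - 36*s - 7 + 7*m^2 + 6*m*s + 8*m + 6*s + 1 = 7*m^2 - 35*m + s*(6*m - 30)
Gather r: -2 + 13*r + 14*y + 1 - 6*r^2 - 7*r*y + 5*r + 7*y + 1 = -6*r^2 + r*(18 - 7*y) + 21*y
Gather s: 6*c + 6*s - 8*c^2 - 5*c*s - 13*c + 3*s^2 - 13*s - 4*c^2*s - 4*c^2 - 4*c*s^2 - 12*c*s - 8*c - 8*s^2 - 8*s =-12*c^2 - 15*c + s^2*(-4*c - 5) + s*(-4*c^2 - 17*c - 15)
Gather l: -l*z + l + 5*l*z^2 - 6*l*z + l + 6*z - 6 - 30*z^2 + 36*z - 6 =l*(5*z^2 - 7*z + 2) - 30*z^2 + 42*z - 12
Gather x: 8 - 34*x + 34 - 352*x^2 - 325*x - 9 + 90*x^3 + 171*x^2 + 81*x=90*x^3 - 181*x^2 - 278*x + 33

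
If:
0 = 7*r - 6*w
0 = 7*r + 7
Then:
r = -1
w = -7/6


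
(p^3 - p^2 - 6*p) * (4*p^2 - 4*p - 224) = 4*p^5 - 8*p^4 - 244*p^3 + 248*p^2 + 1344*p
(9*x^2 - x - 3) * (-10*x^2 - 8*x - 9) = -90*x^4 - 62*x^3 - 43*x^2 + 33*x + 27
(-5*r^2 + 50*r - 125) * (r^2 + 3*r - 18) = -5*r^4 + 35*r^3 + 115*r^2 - 1275*r + 2250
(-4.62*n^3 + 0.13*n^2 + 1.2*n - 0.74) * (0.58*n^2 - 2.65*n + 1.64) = -2.6796*n^5 + 12.3184*n^4 - 7.2253*n^3 - 3.396*n^2 + 3.929*n - 1.2136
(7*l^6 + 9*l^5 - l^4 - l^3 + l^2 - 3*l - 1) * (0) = 0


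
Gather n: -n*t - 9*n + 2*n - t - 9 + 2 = n*(-t - 7) - t - 7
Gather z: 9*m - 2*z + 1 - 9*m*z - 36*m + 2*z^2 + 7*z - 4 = -27*m + 2*z^2 + z*(5 - 9*m) - 3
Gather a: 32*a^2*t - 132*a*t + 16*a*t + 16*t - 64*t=32*a^2*t - 116*a*t - 48*t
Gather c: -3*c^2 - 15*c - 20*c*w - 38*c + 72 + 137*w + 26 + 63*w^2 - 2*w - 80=-3*c^2 + c*(-20*w - 53) + 63*w^2 + 135*w + 18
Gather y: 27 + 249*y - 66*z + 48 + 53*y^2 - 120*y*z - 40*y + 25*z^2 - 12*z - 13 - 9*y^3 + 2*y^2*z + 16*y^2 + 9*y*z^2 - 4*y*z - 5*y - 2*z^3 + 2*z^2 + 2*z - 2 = -9*y^3 + y^2*(2*z + 69) + y*(9*z^2 - 124*z + 204) - 2*z^3 + 27*z^2 - 76*z + 60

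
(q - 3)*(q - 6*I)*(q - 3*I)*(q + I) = q^4 - 3*q^3 - 8*I*q^3 - 9*q^2 + 24*I*q^2 + 27*q - 18*I*q + 54*I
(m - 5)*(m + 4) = m^2 - m - 20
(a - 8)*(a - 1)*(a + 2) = a^3 - 7*a^2 - 10*a + 16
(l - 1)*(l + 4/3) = l^2 + l/3 - 4/3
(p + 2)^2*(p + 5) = p^3 + 9*p^2 + 24*p + 20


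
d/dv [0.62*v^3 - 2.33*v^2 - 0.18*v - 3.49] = 1.86*v^2 - 4.66*v - 0.18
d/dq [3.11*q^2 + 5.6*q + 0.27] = 6.22*q + 5.6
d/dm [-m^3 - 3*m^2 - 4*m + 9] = -3*m^2 - 6*m - 4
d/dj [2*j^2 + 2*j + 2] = 4*j + 2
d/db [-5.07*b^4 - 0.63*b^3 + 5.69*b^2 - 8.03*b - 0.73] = -20.28*b^3 - 1.89*b^2 + 11.38*b - 8.03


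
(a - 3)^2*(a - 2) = a^3 - 8*a^2 + 21*a - 18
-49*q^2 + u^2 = (-7*q + u)*(7*q + u)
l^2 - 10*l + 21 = (l - 7)*(l - 3)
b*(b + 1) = b^2 + b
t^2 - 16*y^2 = (t - 4*y)*(t + 4*y)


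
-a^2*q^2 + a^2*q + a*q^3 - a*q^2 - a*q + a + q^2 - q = (-a + q)*(q - 1)*(a*q + 1)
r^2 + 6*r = r*(r + 6)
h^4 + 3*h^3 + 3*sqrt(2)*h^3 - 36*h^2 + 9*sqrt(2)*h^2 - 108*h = h*(h + 3)*(h - 3*sqrt(2))*(h + 6*sqrt(2))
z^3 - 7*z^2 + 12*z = z*(z - 4)*(z - 3)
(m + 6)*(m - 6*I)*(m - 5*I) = m^3 + 6*m^2 - 11*I*m^2 - 30*m - 66*I*m - 180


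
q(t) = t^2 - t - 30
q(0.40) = -30.24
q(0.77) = -30.18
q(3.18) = -23.07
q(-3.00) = -18.00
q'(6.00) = 11.00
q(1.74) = -28.71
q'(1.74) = 2.48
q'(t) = 2*t - 1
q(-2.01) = -23.95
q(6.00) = 0.00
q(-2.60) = -20.64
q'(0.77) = 0.54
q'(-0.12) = -1.24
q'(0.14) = -0.72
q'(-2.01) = -5.02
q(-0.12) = -29.87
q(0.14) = -30.12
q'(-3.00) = -7.00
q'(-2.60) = -6.20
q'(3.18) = 5.36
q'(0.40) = -0.20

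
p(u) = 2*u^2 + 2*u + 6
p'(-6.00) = -22.00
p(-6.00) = 66.00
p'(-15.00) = -58.00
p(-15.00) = 426.00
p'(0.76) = 5.04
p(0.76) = 8.68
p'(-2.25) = -7.00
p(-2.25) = 11.62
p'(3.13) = 14.52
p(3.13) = 31.85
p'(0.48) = 3.92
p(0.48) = 7.42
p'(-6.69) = -24.76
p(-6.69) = 82.13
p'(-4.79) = -17.16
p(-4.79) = 42.31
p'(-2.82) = -9.28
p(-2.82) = 16.26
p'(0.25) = 3.00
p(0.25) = 6.62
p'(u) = 4*u + 2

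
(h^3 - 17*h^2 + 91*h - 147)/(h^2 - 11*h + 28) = (h^2 - 10*h + 21)/(h - 4)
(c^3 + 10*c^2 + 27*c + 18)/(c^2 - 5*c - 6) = (c^2 + 9*c + 18)/(c - 6)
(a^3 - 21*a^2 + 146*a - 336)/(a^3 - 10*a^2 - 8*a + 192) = (a - 7)/(a + 4)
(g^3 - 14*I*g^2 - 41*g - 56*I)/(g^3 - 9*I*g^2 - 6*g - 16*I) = (g - 7*I)/(g - 2*I)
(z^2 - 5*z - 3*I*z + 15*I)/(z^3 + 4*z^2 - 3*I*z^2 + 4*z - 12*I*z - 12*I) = (z - 5)/(z^2 + 4*z + 4)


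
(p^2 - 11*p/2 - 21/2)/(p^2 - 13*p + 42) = (p + 3/2)/(p - 6)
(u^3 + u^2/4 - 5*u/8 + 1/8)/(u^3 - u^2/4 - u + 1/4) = (u - 1/2)/(u - 1)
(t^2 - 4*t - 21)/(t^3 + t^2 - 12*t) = (t^2 - 4*t - 21)/(t*(t^2 + t - 12))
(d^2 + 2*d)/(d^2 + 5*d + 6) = d/(d + 3)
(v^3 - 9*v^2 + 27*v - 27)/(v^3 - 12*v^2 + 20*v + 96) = (v^3 - 9*v^2 + 27*v - 27)/(v^3 - 12*v^2 + 20*v + 96)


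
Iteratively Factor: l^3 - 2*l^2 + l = (l - 1)*(l^2 - l) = l*(l - 1)*(l - 1)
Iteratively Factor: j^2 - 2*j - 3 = (j - 3)*(j + 1)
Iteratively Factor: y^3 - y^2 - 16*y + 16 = (y + 4)*(y^2 - 5*y + 4) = (y - 1)*(y + 4)*(y - 4)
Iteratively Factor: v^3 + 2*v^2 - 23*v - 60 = (v - 5)*(v^2 + 7*v + 12) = (v - 5)*(v + 3)*(v + 4)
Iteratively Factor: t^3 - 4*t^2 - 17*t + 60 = (t - 5)*(t^2 + t - 12) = (t - 5)*(t + 4)*(t - 3)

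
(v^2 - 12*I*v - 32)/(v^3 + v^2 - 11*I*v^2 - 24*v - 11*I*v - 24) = (v - 4*I)/(v^2 + v*(1 - 3*I) - 3*I)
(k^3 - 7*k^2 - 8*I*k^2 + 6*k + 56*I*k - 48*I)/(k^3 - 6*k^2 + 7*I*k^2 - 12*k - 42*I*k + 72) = (k^2 - k*(1 + 8*I) + 8*I)/(k^2 + 7*I*k - 12)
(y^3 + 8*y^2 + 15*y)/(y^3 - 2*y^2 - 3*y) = (y^2 + 8*y + 15)/(y^2 - 2*y - 3)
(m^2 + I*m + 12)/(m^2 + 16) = (m - 3*I)/(m - 4*I)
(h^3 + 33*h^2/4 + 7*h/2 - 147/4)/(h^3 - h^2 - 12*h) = (4*h^2 + 21*h - 49)/(4*h*(h - 4))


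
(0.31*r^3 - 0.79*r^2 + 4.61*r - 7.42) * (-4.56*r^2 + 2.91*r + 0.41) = -1.4136*r^5 + 4.5045*r^4 - 23.1934*r^3 + 46.9264*r^2 - 19.7021*r - 3.0422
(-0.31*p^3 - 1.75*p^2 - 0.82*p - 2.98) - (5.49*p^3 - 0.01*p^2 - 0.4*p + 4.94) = -5.8*p^3 - 1.74*p^2 - 0.42*p - 7.92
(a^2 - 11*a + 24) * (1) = a^2 - 11*a + 24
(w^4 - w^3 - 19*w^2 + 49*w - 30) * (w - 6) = w^5 - 7*w^4 - 13*w^3 + 163*w^2 - 324*w + 180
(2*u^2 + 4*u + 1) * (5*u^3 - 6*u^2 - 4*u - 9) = 10*u^5 + 8*u^4 - 27*u^3 - 40*u^2 - 40*u - 9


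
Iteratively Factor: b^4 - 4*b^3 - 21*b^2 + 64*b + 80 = (b + 1)*(b^3 - 5*b^2 - 16*b + 80) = (b + 1)*(b + 4)*(b^2 - 9*b + 20) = (b - 4)*(b + 1)*(b + 4)*(b - 5)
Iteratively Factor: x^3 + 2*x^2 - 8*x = (x)*(x^2 + 2*x - 8) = x*(x - 2)*(x + 4)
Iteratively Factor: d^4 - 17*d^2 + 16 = (d + 4)*(d^3 - 4*d^2 - d + 4) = (d - 4)*(d + 4)*(d^2 - 1) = (d - 4)*(d + 1)*(d + 4)*(d - 1)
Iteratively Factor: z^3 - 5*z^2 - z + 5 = (z + 1)*(z^2 - 6*z + 5) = (z - 1)*(z + 1)*(z - 5)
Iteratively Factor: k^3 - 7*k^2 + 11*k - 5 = (k - 1)*(k^2 - 6*k + 5) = (k - 5)*(k - 1)*(k - 1)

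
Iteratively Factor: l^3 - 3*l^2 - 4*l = (l + 1)*(l^2 - 4*l) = (l - 4)*(l + 1)*(l)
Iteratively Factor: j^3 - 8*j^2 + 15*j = (j - 5)*(j^2 - 3*j) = j*(j - 5)*(j - 3)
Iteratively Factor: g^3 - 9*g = (g - 3)*(g^2 + 3*g) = g*(g - 3)*(g + 3)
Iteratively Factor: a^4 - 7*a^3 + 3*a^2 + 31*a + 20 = (a - 4)*(a^3 - 3*a^2 - 9*a - 5) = (a - 5)*(a - 4)*(a^2 + 2*a + 1) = (a - 5)*(a - 4)*(a + 1)*(a + 1)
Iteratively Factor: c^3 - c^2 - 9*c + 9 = (c - 1)*(c^2 - 9) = (c - 3)*(c - 1)*(c + 3)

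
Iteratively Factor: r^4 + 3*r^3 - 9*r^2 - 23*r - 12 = (r - 3)*(r^3 + 6*r^2 + 9*r + 4) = (r - 3)*(r + 1)*(r^2 + 5*r + 4) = (r - 3)*(r + 1)*(r + 4)*(r + 1)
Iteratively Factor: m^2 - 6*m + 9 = (m - 3)*(m - 3)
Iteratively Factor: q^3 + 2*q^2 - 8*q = (q - 2)*(q^2 + 4*q) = (q - 2)*(q + 4)*(q)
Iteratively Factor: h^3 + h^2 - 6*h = (h)*(h^2 + h - 6) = h*(h - 2)*(h + 3)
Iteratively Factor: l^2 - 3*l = (l - 3)*(l)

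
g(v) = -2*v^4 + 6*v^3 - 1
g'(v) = -8*v^3 + 18*v^2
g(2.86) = 5.55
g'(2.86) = -39.92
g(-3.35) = -478.46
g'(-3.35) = 502.77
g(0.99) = 2.90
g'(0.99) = 9.88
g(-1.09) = -11.59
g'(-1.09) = 31.75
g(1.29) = 6.34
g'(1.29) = 12.78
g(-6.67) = -5739.97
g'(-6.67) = 3174.73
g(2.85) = 5.94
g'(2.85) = -38.99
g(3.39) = -31.39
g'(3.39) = -104.81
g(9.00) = -8749.00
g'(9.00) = -4374.00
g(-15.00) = -121501.00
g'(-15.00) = 31050.00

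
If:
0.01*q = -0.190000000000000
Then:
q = -19.00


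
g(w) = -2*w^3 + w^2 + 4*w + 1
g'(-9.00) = -500.00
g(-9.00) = 1504.00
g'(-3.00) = -56.00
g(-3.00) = 52.00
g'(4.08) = -87.72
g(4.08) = -101.87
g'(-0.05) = 3.88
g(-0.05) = 0.80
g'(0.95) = 0.48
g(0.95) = 3.99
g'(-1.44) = -11.32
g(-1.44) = 3.29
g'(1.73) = -10.50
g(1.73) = 0.56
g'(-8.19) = -414.84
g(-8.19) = 1134.02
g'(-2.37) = -34.44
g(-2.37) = 23.76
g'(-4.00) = -100.00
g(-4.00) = 129.00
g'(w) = -6*w^2 + 2*w + 4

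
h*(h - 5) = h^2 - 5*h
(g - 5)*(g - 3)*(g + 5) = g^3 - 3*g^2 - 25*g + 75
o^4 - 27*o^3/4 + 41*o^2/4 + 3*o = o*(o - 4)*(o - 3)*(o + 1/4)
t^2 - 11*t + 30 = (t - 6)*(t - 5)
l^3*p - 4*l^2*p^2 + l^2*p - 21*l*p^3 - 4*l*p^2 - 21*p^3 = (l - 7*p)*(l + 3*p)*(l*p + p)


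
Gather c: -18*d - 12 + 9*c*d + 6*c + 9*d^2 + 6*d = c*(9*d + 6) + 9*d^2 - 12*d - 12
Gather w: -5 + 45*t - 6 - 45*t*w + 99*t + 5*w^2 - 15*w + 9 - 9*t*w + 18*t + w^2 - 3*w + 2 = 162*t + 6*w^2 + w*(-54*t - 18)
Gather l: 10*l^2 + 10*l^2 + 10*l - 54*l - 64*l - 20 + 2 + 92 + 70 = 20*l^2 - 108*l + 144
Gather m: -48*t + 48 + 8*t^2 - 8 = 8*t^2 - 48*t + 40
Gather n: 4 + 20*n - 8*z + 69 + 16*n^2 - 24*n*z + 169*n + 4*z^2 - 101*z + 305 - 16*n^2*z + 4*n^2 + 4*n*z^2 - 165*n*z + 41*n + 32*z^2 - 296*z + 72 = n^2*(20 - 16*z) + n*(4*z^2 - 189*z + 230) + 36*z^2 - 405*z + 450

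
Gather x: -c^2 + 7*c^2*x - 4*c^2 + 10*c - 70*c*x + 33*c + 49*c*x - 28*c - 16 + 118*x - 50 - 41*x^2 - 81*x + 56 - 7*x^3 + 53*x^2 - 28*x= -5*c^2 + 15*c - 7*x^3 + 12*x^2 + x*(7*c^2 - 21*c + 9) - 10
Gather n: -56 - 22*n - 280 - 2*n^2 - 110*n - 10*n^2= -12*n^2 - 132*n - 336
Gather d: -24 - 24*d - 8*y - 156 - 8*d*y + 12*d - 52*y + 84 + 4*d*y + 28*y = d*(-4*y - 12) - 32*y - 96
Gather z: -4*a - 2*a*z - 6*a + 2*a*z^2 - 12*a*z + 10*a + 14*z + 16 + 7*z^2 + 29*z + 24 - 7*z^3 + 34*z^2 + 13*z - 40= -7*z^3 + z^2*(2*a + 41) + z*(56 - 14*a)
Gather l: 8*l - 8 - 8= 8*l - 16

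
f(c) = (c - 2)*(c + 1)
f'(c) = 2*c - 1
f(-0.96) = -0.12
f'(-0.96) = -2.92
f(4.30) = 12.19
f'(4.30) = 7.60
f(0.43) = -2.25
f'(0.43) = -0.14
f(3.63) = 7.55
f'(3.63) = 6.26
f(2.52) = 1.83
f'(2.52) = 4.04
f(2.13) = 0.41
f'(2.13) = 3.26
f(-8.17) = 72.92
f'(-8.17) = -17.34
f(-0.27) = -1.66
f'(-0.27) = -1.54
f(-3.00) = 10.00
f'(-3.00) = -7.00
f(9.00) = 70.00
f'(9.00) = 17.00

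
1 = 1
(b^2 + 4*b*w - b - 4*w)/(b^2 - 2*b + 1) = (b + 4*w)/(b - 1)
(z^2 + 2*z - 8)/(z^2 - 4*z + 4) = (z + 4)/(z - 2)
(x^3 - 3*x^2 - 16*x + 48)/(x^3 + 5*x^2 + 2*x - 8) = (x^2 - 7*x + 12)/(x^2 + x - 2)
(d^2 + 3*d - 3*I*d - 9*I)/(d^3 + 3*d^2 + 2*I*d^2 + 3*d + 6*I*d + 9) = (d - 3*I)/(d^2 + 2*I*d + 3)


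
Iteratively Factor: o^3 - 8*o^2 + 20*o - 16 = (o - 4)*(o^2 - 4*o + 4) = (o - 4)*(o - 2)*(o - 2)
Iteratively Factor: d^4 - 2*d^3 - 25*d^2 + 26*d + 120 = (d - 5)*(d^3 + 3*d^2 - 10*d - 24) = (d - 5)*(d + 2)*(d^2 + d - 12) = (d - 5)*(d + 2)*(d + 4)*(d - 3)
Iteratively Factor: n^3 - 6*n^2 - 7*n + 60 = (n - 4)*(n^2 - 2*n - 15) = (n - 4)*(n + 3)*(n - 5)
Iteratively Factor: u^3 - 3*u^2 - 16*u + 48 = (u - 4)*(u^2 + u - 12) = (u - 4)*(u - 3)*(u + 4)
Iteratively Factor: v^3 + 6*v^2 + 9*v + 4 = (v + 4)*(v^2 + 2*v + 1) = (v + 1)*(v + 4)*(v + 1)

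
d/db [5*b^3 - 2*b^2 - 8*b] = 15*b^2 - 4*b - 8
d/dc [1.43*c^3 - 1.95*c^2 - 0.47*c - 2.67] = 4.29*c^2 - 3.9*c - 0.47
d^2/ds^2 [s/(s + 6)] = -12/(s + 6)^3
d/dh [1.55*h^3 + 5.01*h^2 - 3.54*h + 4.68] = 4.65*h^2 + 10.02*h - 3.54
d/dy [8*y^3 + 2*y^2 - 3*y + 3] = 24*y^2 + 4*y - 3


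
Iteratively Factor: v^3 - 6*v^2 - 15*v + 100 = (v + 4)*(v^2 - 10*v + 25) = (v - 5)*(v + 4)*(v - 5)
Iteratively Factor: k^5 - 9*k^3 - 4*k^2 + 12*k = (k + 2)*(k^4 - 2*k^3 - 5*k^2 + 6*k) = (k - 1)*(k + 2)*(k^3 - k^2 - 6*k) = k*(k - 1)*(k + 2)*(k^2 - k - 6) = k*(k - 3)*(k - 1)*(k + 2)*(k + 2)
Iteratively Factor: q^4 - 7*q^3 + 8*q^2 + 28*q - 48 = (q - 2)*(q^3 - 5*q^2 - 2*q + 24) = (q - 4)*(q - 2)*(q^2 - q - 6) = (q - 4)*(q - 3)*(q - 2)*(q + 2)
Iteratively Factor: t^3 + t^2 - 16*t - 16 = (t + 4)*(t^2 - 3*t - 4) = (t + 1)*(t + 4)*(t - 4)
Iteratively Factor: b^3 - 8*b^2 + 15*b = (b - 3)*(b^2 - 5*b) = (b - 5)*(b - 3)*(b)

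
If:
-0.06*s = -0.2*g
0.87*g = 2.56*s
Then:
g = 0.00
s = 0.00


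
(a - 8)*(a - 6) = a^2 - 14*a + 48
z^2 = z^2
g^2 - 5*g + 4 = (g - 4)*(g - 1)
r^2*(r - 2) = r^3 - 2*r^2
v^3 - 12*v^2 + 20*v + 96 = (v - 8)*(v - 6)*(v + 2)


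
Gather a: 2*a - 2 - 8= 2*a - 10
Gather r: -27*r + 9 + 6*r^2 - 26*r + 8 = 6*r^2 - 53*r + 17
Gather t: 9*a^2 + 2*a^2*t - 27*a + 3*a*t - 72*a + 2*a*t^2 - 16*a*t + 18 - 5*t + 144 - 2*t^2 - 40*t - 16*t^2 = 9*a^2 - 99*a + t^2*(2*a - 18) + t*(2*a^2 - 13*a - 45) + 162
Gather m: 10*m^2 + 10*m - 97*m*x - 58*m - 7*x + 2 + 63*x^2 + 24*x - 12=10*m^2 + m*(-97*x - 48) + 63*x^2 + 17*x - 10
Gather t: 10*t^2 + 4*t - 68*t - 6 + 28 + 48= 10*t^2 - 64*t + 70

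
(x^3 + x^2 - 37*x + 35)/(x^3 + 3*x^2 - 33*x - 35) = (x - 1)/(x + 1)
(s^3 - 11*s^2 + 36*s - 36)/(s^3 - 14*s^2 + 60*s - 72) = (s - 3)/(s - 6)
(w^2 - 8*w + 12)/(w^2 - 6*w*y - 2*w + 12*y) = (6 - w)/(-w + 6*y)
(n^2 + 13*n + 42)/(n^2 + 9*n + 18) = (n + 7)/(n + 3)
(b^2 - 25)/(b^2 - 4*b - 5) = (b + 5)/(b + 1)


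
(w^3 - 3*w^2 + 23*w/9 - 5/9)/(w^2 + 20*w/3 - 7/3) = (3*w^2 - 8*w + 5)/(3*(w + 7))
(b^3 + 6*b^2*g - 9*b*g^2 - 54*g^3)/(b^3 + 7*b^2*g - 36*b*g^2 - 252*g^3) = (b^2 - 9*g^2)/(b^2 + b*g - 42*g^2)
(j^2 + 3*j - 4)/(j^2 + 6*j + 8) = (j - 1)/(j + 2)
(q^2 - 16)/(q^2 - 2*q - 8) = (q + 4)/(q + 2)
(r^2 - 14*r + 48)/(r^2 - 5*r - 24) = (r - 6)/(r + 3)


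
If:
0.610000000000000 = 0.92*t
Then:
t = 0.66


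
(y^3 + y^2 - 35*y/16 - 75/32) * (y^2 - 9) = y^5 + y^4 - 179*y^3/16 - 363*y^2/32 + 315*y/16 + 675/32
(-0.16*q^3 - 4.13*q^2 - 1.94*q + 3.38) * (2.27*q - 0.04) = -0.3632*q^4 - 9.3687*q^3 - 4.2386*q^2 + 7.7502*q - 0.1352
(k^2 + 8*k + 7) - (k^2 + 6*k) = 2*k + 7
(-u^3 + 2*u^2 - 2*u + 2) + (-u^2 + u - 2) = -u^3 + u^2 - u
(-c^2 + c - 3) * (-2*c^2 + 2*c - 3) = 2*c^4 - 4*c^3 + 11*c^2 - 9*c + 9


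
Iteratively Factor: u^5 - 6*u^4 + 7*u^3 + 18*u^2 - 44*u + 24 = (u - 2)*(u^4 - 4*u^3 - u^2 + 16*u - 12) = (u - 2)*(u - 1)*(u^3 - 3*u^2 - 4*u + 12) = (u - 2)*(u - 1)*(u + 2)*(u^2 - 5*u + 6) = (u - 2)^2*(u - 1)*(u + 2)*(u - 3)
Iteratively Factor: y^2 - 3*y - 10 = (y + 2)*(y - 5)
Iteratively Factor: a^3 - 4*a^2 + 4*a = (a)*(a^2 - 4*a + 4) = a*(a - 2)*(a - 2)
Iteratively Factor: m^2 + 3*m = (m)*(m + 3)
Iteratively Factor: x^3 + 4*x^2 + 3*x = (x + 1)*(x^2 + 3*x) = x*(x + 1)*(x + 3)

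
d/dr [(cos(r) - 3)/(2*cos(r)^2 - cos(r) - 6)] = (-12*cos(r) + cos(2*r) + 10)*sin(r)/(cos(r) - cos(2*r) + 5)^2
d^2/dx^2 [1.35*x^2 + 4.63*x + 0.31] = 2.70000000000000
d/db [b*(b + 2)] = 2*b + 2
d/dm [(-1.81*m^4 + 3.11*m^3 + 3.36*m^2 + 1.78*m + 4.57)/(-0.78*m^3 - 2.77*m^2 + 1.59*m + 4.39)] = (1.4118*m^6 + 10.0274*m^5 - 14.6276*m^4 - 19.117*m^3 + 61.9255*m^2 + 54.8186*m + 0.547899999999998)/(0.6084*m^6 + 4.3212*m^5 + 5.1925*m^4 - 15.657*m^3 - 21.7925*m^2 + 13.9602*m + 19.2721)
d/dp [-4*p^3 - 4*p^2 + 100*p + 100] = -12*p^2 - 8*p + 100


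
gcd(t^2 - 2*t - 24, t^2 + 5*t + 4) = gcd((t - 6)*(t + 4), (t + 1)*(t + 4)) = t + 4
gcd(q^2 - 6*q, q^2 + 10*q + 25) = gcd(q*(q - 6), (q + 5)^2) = 1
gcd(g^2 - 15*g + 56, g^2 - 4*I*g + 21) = 1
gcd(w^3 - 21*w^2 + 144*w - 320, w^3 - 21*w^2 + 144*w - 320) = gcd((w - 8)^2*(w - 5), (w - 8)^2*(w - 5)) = w^3 - 21*w^2 + 144*w - 320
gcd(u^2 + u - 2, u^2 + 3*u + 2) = u + 2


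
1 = 1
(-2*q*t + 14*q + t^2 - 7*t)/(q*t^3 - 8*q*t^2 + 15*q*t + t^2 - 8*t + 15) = (-2*q*t + 14*q + t^2 - 7*t)/(q*t^3 - 8*q*t^2 + 15*q*t + t^2 - 8*t + 15)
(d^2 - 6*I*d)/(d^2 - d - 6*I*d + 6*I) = d/(d - 1)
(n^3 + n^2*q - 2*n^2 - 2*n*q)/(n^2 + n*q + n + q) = n*(n - 2)/(n + 1)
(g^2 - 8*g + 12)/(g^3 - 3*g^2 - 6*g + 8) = (g^2 - 8*g + 12)/(g^3 - 3*g^2 - 6*g + 8)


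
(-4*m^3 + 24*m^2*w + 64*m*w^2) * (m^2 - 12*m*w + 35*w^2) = -4*m^5 + 72*m^4*w - 364*m^3*w^2 + 72*m^2*w^3 + 2240*m*w^4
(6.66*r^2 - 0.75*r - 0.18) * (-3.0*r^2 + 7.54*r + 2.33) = -19.98*r^4 + 52.4664*r^3 + 10.4028*r^2 - 3.1047*r - 0.4194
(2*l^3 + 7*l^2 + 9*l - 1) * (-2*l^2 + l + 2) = -4*l^5 - 12*l^4 - 7*l^3 + 25*l^2 + 17*l - 2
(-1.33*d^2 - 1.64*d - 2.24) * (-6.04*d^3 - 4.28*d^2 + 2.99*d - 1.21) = 8.0332*d^5 + 15.598*d^4 + 16.5721*d^3 + 6.2929*d^2 - 4.7132*d + 2.7104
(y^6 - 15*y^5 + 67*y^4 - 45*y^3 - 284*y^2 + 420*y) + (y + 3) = y^6 - 15*y^5 + 67*y^4 - 45*y^3 - 284*y^2 + 421*y + 3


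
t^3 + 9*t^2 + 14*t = t*(t + 2)*(t + 7)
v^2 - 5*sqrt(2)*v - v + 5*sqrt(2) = (v - 1)*(v - 5*sqrt(2))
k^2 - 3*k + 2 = (k - 2)*(k - 1)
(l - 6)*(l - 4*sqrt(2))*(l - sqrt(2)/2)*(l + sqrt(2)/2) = l^4 - 6*l^3 - 4*sqrt(2)*l^3 - l^2/2 + 24*sqrt(2)*l^2 + 2*sqrt(2)*l + 3*l - 12*sqrt(2)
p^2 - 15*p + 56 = (p - 8)*(p - 7)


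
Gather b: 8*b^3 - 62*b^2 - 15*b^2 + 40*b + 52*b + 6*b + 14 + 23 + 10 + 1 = 8*b^3 - 77*b^2 + 98*b + 48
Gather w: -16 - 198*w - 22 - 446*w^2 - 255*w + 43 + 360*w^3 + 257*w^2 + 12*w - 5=360*w^3 - 189*w^2 - 441*w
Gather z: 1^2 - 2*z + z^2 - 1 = z^2 - 2*z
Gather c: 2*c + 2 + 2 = 2*c + 4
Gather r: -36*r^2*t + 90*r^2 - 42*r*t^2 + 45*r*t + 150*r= r^2*(90 - 36*t) + r*(-42*t^2 + 45*t + 150)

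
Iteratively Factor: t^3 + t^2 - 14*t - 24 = (t + 3)*(t^2 - 2*t - 8) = (t - 4)*(t + 3)*(t + 2)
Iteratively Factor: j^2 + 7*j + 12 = (j + 3)*(j + 4)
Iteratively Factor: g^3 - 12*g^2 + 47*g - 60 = (g - 4)*(g^2 - 8*g + 15) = (g - 5)*(g - 4)*(g - 3)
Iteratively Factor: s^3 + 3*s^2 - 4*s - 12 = (s + 2)*(s^2 + s - 6) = (s - 2)*(s + 2)*(s + 3)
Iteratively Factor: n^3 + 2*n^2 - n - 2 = (n + 2)*(n^2 - 1) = (n + 1)*(n + 2)*(n - 1)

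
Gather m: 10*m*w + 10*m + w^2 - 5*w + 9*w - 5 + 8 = m*(10*w + 10) + w^2 + 4*w + 3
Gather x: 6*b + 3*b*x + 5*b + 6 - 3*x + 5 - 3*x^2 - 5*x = 11*b - 3*x^2 + x*(3*b - 8) + 11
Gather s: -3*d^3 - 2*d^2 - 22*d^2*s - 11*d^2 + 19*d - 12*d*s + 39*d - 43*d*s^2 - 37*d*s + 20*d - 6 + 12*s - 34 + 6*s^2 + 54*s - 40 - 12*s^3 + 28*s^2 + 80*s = -3*d^3 - 13*d^2 + 78*d - 12*s^3 + s^2*(34 - 43*d) + s*(-22*d^2 - 49*d + 146) - 80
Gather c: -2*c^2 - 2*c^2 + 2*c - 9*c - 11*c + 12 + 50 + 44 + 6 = -4*c^2 - 18*c + 112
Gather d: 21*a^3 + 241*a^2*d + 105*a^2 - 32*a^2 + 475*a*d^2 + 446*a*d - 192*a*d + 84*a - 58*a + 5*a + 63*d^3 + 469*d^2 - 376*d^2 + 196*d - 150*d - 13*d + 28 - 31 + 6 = 21*a^3 + 73*a^2 + 31*a + 63*d^3 + d^2*(475*a + 93) + d*(241*a^2 + 254*a + 33) + 3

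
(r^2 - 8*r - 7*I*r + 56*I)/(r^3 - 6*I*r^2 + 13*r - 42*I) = (r - 8)/(r^2 + I*r + 6)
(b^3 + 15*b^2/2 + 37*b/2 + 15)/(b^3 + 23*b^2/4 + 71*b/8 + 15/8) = 4*(b + 2)/(4*b + 1)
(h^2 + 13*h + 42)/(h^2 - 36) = (h + 7)/(h - 6)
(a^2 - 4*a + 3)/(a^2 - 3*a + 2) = (a - 3)/(a - 2)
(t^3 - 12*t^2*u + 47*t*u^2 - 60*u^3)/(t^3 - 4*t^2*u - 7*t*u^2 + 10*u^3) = (t^2 - 7*t*u + 12*u^2)/(t^2 + t*u - 2*u^2)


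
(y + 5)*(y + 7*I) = y^2 + 5*y + 7*I*y + 35*I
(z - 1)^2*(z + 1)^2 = z^4 - 2*z^2 + 1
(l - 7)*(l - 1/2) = l^2 - 15*l/2 + 7/2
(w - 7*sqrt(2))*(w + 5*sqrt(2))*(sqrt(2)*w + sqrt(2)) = sqrt(2)*w^3 - 4*w^2 + sqrt(2)*w^2 - 70*sqrt(2)*w - 4*w - 70*sqrt(2)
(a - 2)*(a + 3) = a^2 + a - 6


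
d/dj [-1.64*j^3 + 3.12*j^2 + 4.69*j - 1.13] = -4.92*j^2 + 6.24*j + 4.69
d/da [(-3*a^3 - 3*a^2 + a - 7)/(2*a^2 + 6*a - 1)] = (-6*a^4 - 36*a^3 - 11*a^2 + 34*a + 41)/(4*a^4 + 24*a^3 + 32*a^2 - 12*a + 1)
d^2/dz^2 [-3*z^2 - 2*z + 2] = -6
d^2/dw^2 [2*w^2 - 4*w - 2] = 4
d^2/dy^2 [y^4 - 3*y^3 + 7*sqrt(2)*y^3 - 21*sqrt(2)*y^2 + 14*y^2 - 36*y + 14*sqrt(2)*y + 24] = 12*y^2 - 18*y + 42*sqrt(2)*y - 42*sqrt(2) + 28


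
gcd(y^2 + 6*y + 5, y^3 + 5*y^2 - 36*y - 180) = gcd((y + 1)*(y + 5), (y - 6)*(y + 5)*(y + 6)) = y + 5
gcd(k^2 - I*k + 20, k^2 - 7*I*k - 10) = k - 5*I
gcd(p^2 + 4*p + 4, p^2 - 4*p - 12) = p + 2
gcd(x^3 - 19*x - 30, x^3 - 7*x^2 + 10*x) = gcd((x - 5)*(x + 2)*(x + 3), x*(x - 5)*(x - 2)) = x - 5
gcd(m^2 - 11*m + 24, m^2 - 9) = m - 3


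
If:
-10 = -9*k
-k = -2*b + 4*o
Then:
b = 2*o + 5/9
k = 10/9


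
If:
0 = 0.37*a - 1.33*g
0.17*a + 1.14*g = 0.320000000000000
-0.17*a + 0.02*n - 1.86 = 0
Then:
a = 0.66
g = 0.18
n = 98.58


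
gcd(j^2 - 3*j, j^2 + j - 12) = j - 3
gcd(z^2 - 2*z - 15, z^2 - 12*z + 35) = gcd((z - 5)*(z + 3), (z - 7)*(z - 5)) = z - 5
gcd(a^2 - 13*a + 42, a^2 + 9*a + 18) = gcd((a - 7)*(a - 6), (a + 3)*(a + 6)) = 1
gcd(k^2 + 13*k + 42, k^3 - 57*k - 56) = k + 7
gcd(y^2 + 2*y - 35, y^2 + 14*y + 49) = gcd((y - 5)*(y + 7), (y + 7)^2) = y + 7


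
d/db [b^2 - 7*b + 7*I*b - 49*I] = 2*b - 7 + 7*I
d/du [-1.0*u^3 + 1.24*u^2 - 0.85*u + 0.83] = -3.0*u^2 + 2.48*u - 0.85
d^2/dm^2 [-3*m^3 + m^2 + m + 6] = 2 - 18*m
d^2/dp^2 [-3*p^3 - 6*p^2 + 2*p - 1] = -18*p - 12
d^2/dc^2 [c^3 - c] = 6*c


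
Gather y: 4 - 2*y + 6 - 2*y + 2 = 12 - 4*y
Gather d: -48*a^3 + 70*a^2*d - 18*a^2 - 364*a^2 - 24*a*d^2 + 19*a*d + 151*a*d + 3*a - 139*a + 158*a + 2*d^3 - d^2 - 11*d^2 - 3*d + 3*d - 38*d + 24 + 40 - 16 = -48*a^3 - 382*a^2 + 22*a + 2*d^3 + d^2*(-24*a - 12) + d*(70*a^2 + 170*a - 38) + 48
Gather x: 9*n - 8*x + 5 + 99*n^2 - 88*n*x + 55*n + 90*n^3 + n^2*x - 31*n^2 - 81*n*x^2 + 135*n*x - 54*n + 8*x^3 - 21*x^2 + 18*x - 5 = 90*n^3 + 68*n^2 + 10*n + 8*x^3 + x^2*(-81*n - 21) + x*(n^2 + 47*n + 10)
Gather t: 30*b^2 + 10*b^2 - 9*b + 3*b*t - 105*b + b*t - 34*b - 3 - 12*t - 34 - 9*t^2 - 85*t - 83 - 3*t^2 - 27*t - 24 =40*b^2 - 148*b - 12*t^2 + t*(4*b - 124) - 144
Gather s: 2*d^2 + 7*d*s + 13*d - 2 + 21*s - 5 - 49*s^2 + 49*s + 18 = 2*d^2 + 13*d - 49*s^2 + s*(7*d + 70) + 11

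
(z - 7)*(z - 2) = z^2 - 9*z + 14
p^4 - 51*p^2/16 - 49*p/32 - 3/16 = (p - 2)*(p + 1/4)^2*(p + 3/2)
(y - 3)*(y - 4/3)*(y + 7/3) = y^3 - 2*y^2 - 55*y/9 + 28/3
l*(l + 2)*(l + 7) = l^3 + 9*l^2 + 14*l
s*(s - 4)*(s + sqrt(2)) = s^3 - 4*s^2 + sqrt(2)*s^2 - 4*sqrt(2)*s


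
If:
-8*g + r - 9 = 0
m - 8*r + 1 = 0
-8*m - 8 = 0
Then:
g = -9/8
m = -1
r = 0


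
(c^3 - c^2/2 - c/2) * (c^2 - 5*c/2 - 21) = c^5 - 3*c^4 - 81*c^3/4 + 47*c^2/4 + 21*c/2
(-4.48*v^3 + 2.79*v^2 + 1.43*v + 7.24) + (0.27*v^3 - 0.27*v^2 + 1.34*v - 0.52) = -4.21*v^3 + 2.52*v^2 + 2.77*v + 6.72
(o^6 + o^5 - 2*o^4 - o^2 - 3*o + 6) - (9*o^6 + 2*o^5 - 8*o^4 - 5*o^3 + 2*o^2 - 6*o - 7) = -8*o^6 - o^5 + 6*o^4 + 5*o^3 - 3*o^2 + 3*o + 13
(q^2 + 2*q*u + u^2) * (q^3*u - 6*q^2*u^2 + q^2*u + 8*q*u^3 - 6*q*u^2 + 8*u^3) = q^5*u - 4*q^4*u^2 + q^4*u - 3*q^3*u^3 - 4*q^3*u^2 + 10*q^2*u^4 - 3*q^2*u^3 + 8*q*u^5 + 10*q*u^4 + 8*u^5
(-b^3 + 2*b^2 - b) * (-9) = 9*b^3 - 18*b^2 + 9*b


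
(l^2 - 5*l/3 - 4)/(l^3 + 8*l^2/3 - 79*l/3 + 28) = (3*l + 4)/(3*l^2 + 17*l - 28)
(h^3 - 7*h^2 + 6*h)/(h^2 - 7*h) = (h^2 - 7*h + 6)/(h - 7)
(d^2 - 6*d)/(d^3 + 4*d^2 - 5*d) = (d - 6)/(d^2 + 4*d - 5)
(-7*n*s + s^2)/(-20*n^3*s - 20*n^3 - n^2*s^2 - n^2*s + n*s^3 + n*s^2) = s*(7*n - s)/(n*(20*n^2*s + 20*n^2 + n*s^2 + n*s - s^3 - s^2))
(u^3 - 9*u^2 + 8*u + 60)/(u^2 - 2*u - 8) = (u^2 - 11*u + 30)/(u - 4)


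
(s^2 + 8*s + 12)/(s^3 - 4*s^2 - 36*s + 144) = (s + 2)/(s^2 - 10*s + 24)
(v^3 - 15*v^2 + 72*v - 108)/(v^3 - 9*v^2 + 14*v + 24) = (v^2 - 9*v + 18)/(v^2 - 3*v - 4)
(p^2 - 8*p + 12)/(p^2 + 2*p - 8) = (p - 6)/(p + 4)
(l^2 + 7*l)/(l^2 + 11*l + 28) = l/(l + 4)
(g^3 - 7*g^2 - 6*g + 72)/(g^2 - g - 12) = g - 6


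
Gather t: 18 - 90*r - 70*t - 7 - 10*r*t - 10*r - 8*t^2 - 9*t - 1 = -100*r - 8*t^2 + t*(-10*r - 79) + 10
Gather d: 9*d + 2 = 9*d + 2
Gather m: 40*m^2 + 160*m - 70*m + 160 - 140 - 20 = 40*m^2 + 90*m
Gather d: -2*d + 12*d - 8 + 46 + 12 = 10*d + 50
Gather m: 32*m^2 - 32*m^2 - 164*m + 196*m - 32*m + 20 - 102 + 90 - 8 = 0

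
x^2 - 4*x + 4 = (x - 2)^2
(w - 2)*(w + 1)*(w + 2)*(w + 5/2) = w^4 + 7*w^3/2 - 3*w^2/2 - 14*w - 10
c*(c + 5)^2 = c^3 + 10*c^2 + 25*c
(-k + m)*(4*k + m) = -4*k^2 + 3*k*m + m^2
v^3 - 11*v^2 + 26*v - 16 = (v - 8)*(v - 2)*(v - 1)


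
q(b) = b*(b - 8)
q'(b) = 2*b - 8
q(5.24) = -14.46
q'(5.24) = 2.48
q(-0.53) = 4.52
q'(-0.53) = -9.06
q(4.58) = -15.66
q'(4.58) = 1.16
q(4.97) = -15.06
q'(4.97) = 1.94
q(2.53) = -13.84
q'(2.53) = -2.94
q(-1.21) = 11.14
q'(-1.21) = -10.42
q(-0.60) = 5.16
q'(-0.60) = -9.20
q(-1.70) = 16.49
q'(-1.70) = -11.40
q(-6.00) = 84.00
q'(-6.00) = -20.00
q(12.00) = 48.00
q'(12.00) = 16.00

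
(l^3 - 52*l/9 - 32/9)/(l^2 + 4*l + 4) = (l^2 - 2*l - 16/9)/(l + 2)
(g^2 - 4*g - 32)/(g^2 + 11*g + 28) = (g - 8)/(g + 7)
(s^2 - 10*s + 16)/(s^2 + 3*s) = (s^2 - 10*s + 16)/(s*(s + 3))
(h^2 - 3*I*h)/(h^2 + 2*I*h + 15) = h/(h + 5*I)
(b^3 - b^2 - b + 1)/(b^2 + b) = b - 2 + 1/b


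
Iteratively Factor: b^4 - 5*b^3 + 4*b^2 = (b)*(b^3 - 5*b^2 + 4*b) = b*(b - 1)*(b^2 - 4*b) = b^2*(b - 1)*(b - 4)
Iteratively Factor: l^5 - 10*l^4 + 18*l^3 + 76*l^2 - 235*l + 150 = (l - 5)*(l^4 - 5*l^3 - 7*l^2 + 41*l - 30) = (l - 5)^2*(l^3 - 7*l + 6) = (l - 5)^2*(l - 2)*(l^2 + 2*l - 3) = (l - 5)^2*(l - 2)*(l + 3)*(l - 1)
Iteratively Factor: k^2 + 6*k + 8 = (k + 4)*(k + 2)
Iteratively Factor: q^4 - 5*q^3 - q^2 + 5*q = (q)*(q^3 - 5*q^2 - q + 5) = q*(q + 1)*(q^2 - 6*q + 5) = q*(q - 5)*(q + 1)*(q - 1)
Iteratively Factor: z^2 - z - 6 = (z - 3)*(z + 2)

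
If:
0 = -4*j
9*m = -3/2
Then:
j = 0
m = -1/6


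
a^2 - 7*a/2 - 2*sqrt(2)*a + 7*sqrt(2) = (a - 7/2)*(a - 2*sqrt(2))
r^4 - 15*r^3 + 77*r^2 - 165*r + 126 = (r - 7)*(r - 3)^2*(r - 2)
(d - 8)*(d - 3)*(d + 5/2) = d^3 - 17*d^2/2 - 7*d/2 + 60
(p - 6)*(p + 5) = p^2 - p - 30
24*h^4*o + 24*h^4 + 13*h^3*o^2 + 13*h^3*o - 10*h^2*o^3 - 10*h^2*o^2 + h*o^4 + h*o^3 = (-8*h + o)*(-3*h + o)*(h + o)*(h*o + h)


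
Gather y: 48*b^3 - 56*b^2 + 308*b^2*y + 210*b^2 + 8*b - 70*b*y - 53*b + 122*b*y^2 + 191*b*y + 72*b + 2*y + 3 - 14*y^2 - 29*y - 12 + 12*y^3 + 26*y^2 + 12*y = 48*b^3 + 154*b^2 + 27*b + 12*y^3 + y^2*(122*b + 12) + y*(308*b^2 + 121*b - 15) - 9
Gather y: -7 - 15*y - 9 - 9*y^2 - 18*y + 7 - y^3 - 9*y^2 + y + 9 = -y^3 - 18*y^2 - 32*y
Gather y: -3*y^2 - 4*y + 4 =-3*y^2 - 4*y + 4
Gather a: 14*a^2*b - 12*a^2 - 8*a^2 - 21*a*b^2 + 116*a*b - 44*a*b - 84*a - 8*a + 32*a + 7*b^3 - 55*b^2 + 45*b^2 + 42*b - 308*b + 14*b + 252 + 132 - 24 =a^2*(14*b - 20) + a*(-21*b^2 + 72*b - 60) + 7*b^3 - 10*b^2 - 252*b + 360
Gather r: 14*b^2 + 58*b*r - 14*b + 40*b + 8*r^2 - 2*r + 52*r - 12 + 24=14*b^2 + 26*b + 8*r^2 + r*(58*b + 50) + 12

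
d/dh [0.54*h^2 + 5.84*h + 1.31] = 1.08*h + 5.84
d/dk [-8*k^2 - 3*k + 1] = -16*k - 3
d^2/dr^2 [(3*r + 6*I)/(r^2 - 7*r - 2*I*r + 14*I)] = 6*((7 - 3*r)*(r^2 - 7*r - 2*I*r + 14*I) + (r + 2*I)*(-2*r + 7 + 2*I)^2)/(r^2 - 7*r - 2*I*r + 14*I)^3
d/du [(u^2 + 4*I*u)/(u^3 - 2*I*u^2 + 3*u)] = (-u^2 - 8*I*u - 5)/(u^4 - 4*I*u^3 + 2*u^2 - 12*I*u + 9)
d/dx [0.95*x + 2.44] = 0.950000000000000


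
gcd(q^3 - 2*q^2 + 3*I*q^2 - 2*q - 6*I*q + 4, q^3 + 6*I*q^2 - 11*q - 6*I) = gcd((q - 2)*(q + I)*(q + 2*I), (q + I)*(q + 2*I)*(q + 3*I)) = q^2 + 3*I*q - 2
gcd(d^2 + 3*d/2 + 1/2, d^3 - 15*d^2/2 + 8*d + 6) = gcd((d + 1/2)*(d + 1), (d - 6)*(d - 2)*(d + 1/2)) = d + 1/2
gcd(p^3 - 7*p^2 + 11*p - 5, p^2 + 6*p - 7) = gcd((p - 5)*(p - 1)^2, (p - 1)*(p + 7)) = p - 1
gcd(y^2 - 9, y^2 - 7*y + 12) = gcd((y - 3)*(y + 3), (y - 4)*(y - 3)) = y - 3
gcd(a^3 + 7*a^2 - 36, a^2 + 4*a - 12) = a^2 + 4*a - 12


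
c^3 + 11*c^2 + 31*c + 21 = (c + 1)*(c + 3)*(c + 7)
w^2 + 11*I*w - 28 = (w + 4*I)*(w + 7*I)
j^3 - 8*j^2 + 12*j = j*(j - 6)*(j - 2)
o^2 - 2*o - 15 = (o - 5)*(o + 3)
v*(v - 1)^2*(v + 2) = v^4 - 3*v^2 + 2*v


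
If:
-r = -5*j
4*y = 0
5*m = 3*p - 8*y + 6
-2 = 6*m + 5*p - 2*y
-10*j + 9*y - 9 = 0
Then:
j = -9/10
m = 24/43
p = -46/43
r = -9/2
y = 0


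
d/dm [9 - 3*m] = -3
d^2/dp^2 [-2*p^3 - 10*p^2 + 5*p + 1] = -12*p - 20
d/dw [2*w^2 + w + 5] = 4*w + 1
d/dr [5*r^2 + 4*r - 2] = 10*r + 4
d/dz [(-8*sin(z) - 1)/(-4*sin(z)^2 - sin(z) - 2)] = (-32*sin(z)^2 - 8*sin(z) + 15)*cos(z)/(4*sin(z)^2 + sin(z) + 2)^2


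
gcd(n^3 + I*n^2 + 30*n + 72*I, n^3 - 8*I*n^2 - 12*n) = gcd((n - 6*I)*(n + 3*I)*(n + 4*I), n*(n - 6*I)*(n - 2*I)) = n - 6*I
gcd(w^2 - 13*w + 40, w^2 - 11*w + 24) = w - 8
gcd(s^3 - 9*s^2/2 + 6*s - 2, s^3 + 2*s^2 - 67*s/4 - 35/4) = 1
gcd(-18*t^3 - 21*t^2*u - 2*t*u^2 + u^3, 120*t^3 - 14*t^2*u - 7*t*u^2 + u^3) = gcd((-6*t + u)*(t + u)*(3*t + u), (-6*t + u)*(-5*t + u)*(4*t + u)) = 6*t - u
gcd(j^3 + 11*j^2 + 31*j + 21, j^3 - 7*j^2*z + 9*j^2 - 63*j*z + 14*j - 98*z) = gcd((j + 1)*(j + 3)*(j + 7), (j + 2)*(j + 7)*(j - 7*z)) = j + 7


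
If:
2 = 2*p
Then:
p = 1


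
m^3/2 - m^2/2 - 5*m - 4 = (m/2 + 1)*(m - 4)*(m + 1)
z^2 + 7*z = z*(z + 7)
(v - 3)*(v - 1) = v^2 - 4*v + 3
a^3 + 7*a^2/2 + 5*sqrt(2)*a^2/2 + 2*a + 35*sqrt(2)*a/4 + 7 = (a + 7/2)*(a + sqrt(2)/2)*(a + 2*sqrt(2))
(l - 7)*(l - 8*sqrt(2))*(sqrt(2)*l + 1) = sqrt(2)*l^3 - 15*l^2 - 7*sqrt(2)*l^2 - 8*sqrt(2)*l + 105*l + 56*sqrt(2)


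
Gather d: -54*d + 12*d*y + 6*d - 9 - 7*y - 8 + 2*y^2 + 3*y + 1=d*(12*y - 48) + 2*y^2 - 4*y - 16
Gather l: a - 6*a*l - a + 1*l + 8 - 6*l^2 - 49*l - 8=-6*l^2 + l*(-6*a - 48)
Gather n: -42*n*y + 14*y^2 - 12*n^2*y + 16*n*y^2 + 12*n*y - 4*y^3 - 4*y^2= -12*n^2*y + n*(16*y^2 - 30*y) - 4*y^3 + 10*y^2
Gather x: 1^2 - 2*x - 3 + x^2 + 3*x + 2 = x^2 + x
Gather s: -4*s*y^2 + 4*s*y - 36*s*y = s*(-4*y^2 - 32*y)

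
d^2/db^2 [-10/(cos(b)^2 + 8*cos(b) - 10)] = 20*(2*sin(b)^4 - 53*sin(b)^2 + 25*cos(b) + 3*cos(3*b) - 23)/(-sin(b)^2 + 8*cos(b) - 9)^3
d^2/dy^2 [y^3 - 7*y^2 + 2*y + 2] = 6*y - 14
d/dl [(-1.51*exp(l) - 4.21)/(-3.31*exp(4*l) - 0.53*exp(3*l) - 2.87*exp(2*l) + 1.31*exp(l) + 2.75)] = (-14.9943*exp(4*l) - 57.341*exp(3*l) - 11.0276*exp(2*l) - 24.1654*exp(l) + 1.3626)*exp(l)/(10.9561*exp(8*l) + 3.5086*exp(7*l) + 19.2803*exp(6*l) - 5.63*exp(5*l) - 11.3567*exp(4*l) - 10.4344*exp(3*l) - 14.0689*exp(2*l) + 7.205*exp(l) + 7.5625)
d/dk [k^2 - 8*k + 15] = 2*k - 8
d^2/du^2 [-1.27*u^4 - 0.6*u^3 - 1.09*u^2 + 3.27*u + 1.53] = -15.24*u^2 - 3.6*u - 2.18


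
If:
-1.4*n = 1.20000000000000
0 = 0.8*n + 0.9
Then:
No Solution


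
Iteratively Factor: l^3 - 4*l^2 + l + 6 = (l - 3)*(l^2 - l - 2) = (l - 3)*(l + 1)*(l - 2)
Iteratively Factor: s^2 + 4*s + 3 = (s + 3)*(s + 1)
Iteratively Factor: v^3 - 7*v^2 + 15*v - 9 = (v - 3)*(v^2 - 4*v + 3) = (v - 3)*(v - 1)*(v - 3)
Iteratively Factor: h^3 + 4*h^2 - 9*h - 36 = (h + 3)*(h^2 + h - 12) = (h - 3)*(h + 3)*(h + 4)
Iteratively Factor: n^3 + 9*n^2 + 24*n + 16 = (n + 1)*(n^2 + 8*n + 16) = (n + 1)*(n + 4)*(n + 4)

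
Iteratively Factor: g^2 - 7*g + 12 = (g - 4)*(g - 3)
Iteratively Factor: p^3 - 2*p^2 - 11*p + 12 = (p + 3)*(p^2 - 5*p + 4) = (p - 1)*(p + 3)*(p - 4)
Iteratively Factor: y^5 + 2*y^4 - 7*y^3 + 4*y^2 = (y - 1)*(y^4 + 3*y^3 - 4*y^2) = (y - 1)^2*(y^3 + 4*y^2) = y*(y - 1)^2*(y^2 + 4*y) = y*(y - 1)^2*(y + 4)*(y)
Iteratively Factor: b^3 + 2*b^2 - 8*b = (b)*(b^2 + 2*b - 8) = b*(b - 2)*(b + 4)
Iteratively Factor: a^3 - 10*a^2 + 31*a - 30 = (a - 2)*(a^2 - 8*a + 15) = (a - 3)*(a - 2)*(a - 5)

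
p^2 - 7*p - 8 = (p - 8)*(p + 1)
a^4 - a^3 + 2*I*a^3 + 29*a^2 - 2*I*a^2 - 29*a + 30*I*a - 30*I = (a - 1)*(a - 5*I)*(a + I)*(a + 6*I)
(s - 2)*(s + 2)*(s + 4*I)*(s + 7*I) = s^4 + 11*I*s^3 - 32*s^2 - 44*I*s + 112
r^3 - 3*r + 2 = (r - 1)^2*(r + 2)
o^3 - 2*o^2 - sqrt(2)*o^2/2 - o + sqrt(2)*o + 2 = (o - 2)*(o - sqrt(2))*(o + sqrt(2)/2)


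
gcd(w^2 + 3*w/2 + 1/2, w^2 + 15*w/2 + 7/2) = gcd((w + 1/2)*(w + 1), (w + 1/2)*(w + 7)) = w + 1/2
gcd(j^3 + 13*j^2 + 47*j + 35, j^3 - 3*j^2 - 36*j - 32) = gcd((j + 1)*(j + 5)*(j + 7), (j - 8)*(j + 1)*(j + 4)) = j + 1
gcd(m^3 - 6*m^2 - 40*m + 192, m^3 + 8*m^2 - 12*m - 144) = m^2 + 2*m - 24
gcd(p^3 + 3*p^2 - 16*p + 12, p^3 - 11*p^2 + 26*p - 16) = p^2 - 3*p + 2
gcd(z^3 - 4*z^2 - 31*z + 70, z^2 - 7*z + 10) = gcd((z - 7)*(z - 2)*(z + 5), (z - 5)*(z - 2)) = z - 2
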